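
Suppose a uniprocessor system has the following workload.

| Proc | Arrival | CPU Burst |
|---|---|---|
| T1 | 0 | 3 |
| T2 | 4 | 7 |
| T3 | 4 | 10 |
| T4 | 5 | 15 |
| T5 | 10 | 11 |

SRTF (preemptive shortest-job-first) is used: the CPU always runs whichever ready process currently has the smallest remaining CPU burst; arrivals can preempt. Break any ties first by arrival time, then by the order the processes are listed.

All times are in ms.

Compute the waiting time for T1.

0

Gantt: | T1 0-3 | idle 3-4 | T2 4-11 | T3 11-21 | T5 21-32 | T4 32-47 |
Completion: T1=3  T2=11  T3=21  T4=47  T5=32
Waiting(T1) = turnaround − burst = 3 − 3 = 0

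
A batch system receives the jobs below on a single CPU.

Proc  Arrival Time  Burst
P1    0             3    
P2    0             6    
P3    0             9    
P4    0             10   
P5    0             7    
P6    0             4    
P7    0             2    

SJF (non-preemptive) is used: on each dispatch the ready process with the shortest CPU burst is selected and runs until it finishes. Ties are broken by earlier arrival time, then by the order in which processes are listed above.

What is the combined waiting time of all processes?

84

Timeline: | P7 0-2 | P1 2-5 | P6 5-9 | P2 9-15 | P5 15-22 | P3 22-31 | P4 31-41 |
Completion: P1=5  P2=15  P3=31  P4=41  P5=22  P6=9  P7=2
Turnaround (C−A): P1=5  P2=15  P3=31  P4=41  P5=22  P6=9  P7=2
Waiting = turnaround − burst: P1=2, P2=9, P3=22, P4=31, P5=15, P6=5, P7=0
Total waiting = 2 + 9 + 22 + 31 + 15 + 5 + 0 = 84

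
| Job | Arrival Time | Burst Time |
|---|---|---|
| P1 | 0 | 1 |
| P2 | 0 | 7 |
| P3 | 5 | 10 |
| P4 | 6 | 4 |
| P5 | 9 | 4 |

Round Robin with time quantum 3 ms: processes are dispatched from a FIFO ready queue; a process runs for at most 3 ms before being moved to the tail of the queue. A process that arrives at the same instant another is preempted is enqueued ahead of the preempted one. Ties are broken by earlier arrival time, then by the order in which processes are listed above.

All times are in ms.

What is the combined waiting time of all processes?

Gantt: | P1 0-1 | P2 1-7 | P3 7-10 | P4 10-13 | P2 13-14 | P5 14-17 | P3 17-20 | P4 20-21 | P5 21-22 | P3 22-26 |
Completion: P1=1  P2=14  P3=26  P4=21  P5=22
Turnaround (C−A): P1=1  P2=14  P3=21  P4=15  P5=13
Waiting = turnaround − burst: P1=0, P2=7, P3=11, P4=11, P5=9
Total waiting = 0 + 7 + 11 + 11 + 9 = 38

38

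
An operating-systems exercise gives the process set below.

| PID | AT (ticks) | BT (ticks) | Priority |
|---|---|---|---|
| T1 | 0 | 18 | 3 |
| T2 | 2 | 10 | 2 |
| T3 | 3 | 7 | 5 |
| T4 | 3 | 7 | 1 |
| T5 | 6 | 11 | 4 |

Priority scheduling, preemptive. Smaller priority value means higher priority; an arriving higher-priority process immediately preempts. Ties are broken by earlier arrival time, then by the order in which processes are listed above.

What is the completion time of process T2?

19

Schedule: | T1 0-2 | T2 2-3 | T4 3-10 | T2 10-19 | T1 19-35 | T5 35-46 | T3 46-53 |
Completion: T1=35  T2=19  T3=53  T4=10  T5=46
Turnaround (C−A): T1=35  T2=17  T3=50  T4=7  T5=40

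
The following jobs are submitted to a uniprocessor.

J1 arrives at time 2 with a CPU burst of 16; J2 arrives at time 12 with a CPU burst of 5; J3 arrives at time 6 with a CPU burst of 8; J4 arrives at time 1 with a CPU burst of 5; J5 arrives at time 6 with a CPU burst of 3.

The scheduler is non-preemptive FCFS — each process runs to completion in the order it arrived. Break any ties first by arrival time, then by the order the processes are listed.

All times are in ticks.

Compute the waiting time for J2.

21

Schedule: | idle 0-1 | J4 1-6 | J1 6-22 | J3 22-30 | J5 30-33 | J2 33-38 |
Completion: J1=22  J2=38  J3=30  J4=6  J5=33
Turnaround (C−A): J1=20  J2=26  J3=24  J4=5  J5=27
Waiting(J2) = turnaround − burst = 26 − 5 = 21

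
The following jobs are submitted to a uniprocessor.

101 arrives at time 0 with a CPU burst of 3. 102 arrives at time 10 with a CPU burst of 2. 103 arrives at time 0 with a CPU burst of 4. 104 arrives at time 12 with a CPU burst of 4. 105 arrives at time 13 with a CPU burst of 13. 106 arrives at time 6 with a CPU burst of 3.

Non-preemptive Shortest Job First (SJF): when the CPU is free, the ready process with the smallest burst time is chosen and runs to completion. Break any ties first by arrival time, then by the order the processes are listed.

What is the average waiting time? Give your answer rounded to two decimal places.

1.17

Schedule: | 101 0-3 | 103 3-7 | 106 7-10 | 102 10-12 | 104 12-16 | 105 16-29 |
Completion: 101=3  102=12  103=7  104=16  105=29  106=10
Waiting times: 101=0, 102=0, 103=3, 104=0, 105=3, 106=1
Average waiting = (0+0+3+0+3+1) / 6 = 7/6 = 1.17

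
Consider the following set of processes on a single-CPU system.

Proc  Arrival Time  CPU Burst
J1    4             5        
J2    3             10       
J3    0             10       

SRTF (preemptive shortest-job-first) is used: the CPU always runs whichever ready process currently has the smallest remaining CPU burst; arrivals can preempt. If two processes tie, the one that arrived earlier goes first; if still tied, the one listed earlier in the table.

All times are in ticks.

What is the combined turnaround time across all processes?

Timeline: | J3 0-4 | J1 4-9 | J3 9-15 | J2 15-25 |
Completion: J1=9  J2=25  J3=15
Turnaround (C−A): J1=5  J2=22  J3=15
Turnaround = completion − arrival: J1=5, J2=22, J3=15
Total turnaround = 5 + 22 + 15 = 42

42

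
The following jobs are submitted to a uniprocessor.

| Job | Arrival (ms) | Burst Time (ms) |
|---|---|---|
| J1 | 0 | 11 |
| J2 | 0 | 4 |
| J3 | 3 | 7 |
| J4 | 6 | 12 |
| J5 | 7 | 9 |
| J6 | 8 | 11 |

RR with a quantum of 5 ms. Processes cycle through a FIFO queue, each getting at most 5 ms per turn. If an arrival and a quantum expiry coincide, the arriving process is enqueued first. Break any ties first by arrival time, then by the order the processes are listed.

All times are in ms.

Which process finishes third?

J1

Schedule: | J1 0-5 | J2 5-9 | J3 9-14 | J1 14-19 | J4 19-24 | J5 24-29 | J6 29-34 | J3 34-36 | J1 36-37 | J4 37-42 | J5 42-46 | J6 46-51 | J4 51-53 | J6 53-54 |
Completion: J1=37  J2=9  J3=36  J4=53  J5=46  J6=54
Turnaround (C−A): J1=37  J2=9  J3=33  J4=47  J5=39  J6=46
Finish order: J2 → J3 → J1 → J5 → J4 → J6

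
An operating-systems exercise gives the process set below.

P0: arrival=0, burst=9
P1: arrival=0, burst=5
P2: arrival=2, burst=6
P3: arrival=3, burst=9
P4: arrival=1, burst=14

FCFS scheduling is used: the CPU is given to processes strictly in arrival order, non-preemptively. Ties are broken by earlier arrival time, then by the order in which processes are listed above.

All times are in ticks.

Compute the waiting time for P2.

26

Schedule: | P0 0-9 | P1 9-14 | P4 14-28 | P2 28-34 | P3 34-43 |
Completion: P0=9  P1=14  P2=34  P3=43  P4=28
Turnaround (C−A): P0=9  P1=14  P2=32  P3=40  P4=27
Waiting(P2) = turnaround − burst = 32 − 6 = 26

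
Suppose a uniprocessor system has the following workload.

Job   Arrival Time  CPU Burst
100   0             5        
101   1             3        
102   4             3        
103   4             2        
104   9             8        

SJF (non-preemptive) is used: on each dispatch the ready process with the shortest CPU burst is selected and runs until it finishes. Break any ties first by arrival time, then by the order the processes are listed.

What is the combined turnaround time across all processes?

38

Timeline: | 100 0-5 | 103 5-7 | 101 7-10 | 102 10-13 | 104 13-21 |
Completion: 100=5  101=10  102=13  103=7  104=21
Turnaround (C−A): 100=5  101=9  102=9  103=3  104=12
Turnaround = completion − arrival: 100=5, 101=9, 102=9, 103=3, 104=12
Total turnaround = 5 + 9 + 9 + 3 + 12 = 38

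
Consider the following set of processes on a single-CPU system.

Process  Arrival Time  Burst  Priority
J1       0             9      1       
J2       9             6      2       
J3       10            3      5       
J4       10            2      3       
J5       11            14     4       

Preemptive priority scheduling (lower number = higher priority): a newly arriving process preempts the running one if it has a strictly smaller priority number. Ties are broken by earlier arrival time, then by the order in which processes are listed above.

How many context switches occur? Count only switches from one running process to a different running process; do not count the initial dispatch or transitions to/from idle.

4

Gantt: | J1 0-9 | J2 9-15 | J4 15-17 | J5 17-31 | J3 31-34 |
Completion: J1=9  J2=15  J3=34  J4=17  J5=31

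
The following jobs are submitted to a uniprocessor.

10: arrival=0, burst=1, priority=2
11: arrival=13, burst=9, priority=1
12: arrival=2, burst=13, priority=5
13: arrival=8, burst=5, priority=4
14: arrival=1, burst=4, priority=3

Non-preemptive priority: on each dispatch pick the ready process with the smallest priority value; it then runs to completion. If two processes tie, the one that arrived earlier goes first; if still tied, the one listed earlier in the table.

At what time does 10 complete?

1

Gantt: | 10 0-1 | 14 1-5 | 12 5-18 | 11 18-27 | 13 27-32 |
Completion: 10=1  11=27  12=18  13=32  14=5
Turnaround (C−A): 10=1  11=14  12=16  13=24  14=4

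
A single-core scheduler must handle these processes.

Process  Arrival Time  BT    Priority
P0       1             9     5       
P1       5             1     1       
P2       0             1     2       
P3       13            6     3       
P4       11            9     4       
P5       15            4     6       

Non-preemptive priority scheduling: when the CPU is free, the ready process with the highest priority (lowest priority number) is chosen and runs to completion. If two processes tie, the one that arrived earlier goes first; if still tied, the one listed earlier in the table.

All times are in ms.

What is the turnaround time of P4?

9

Gantt: | P2 0-1 | P0 1-10 | P1 10-11 | P4 11-20 | P3 20-26 | P5 26-30 |
Completion: P0=10  P1=11  P2=1  P3=26  P4=20  P5=30
Turnaround (C−A): P0=9  P1=6  P2=1  P3=13  P4=9  P5=15
Turnaround(P4) = completion − arrival = 20 − 11 = 9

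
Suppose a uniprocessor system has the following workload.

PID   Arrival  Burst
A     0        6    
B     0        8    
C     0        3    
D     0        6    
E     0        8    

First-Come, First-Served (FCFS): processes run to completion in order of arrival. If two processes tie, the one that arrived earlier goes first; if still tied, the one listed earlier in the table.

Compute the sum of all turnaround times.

Schedule: | A 0-6 | B 6-14 | C 14-17 | D 17-23 | E 23-31 |
Completion: A=6  B=14  C=17  D=23  E=31
Turnaround (C−A): A=6  B=14  C=17  D=23  E=31
Turnaround = completion − arrival: A=6, B=14, C=17, D=23, E=31
Total turnaround = 6 + 14 + 17 + 23 + 31 = 91

91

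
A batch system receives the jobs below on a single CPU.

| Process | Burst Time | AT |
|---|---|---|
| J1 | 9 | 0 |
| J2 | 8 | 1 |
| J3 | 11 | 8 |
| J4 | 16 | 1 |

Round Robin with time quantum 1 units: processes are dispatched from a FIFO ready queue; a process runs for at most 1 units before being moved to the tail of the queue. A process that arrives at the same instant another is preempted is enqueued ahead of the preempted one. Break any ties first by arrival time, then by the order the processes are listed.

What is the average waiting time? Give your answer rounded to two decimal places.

Schedule: | J1 0-1 | J2 1-2 | J4 2-3 | J1 3-4 | J2 4-5 | J4 5-6 | J1 6-7 | J2 7-8 | J4 8-9 | J1 9-10 | J3 10-11 | J2 11-12 | J4 12-13 | J1 13-14 | J3 14-15 | J2 15-16 | J4 16-17 | J1 17-18 | J3 18-19 | J2 19-20 | J4 20-21 | J1 21-22 | J3 22-23 | J2 23-24 | J4 24-25 | J1 25-26 | J3 26-27 | J2 27-28 | J4 28-29 | J1 29-30 | J3 30-31 | J4 31-32 | J3 32-33 | J4 33-34 | J3 34-35 | J4 35-36 | J3 36-37 | J4 37-38 | J3 38-39 | J4 39-40 | J3 40-41 | J4 41-44 |
Completion: J1=30  J2=28  J3=41  J4=44
Turnaround (C−A): J1=30  J2=27  J3=33  J4=43
Waiting times: J1=21, J2=19, J3=22, J4=27
Average waiting = (21+19+22+27) / 4 = 89/4 = 22.25

22.25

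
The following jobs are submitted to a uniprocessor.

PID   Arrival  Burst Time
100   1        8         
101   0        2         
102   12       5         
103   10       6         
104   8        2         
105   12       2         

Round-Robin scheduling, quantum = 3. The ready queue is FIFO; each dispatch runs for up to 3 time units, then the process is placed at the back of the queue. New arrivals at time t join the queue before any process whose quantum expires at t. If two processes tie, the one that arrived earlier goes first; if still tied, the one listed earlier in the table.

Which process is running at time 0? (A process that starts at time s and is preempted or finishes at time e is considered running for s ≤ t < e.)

Timeline: | 101 0-2 | 100 2-8 | 104 8-10 | 100 10-12 | 103 12-15 | 102 15-18 | 105 18-20 | 103 20-23 | 102 23-25 |
Completion: 100=12  101=2  102=25  103=23  104=10  105=20
Turnaround (C−A): 100=11  101=2  102=13  103=13  104=2  105=8

101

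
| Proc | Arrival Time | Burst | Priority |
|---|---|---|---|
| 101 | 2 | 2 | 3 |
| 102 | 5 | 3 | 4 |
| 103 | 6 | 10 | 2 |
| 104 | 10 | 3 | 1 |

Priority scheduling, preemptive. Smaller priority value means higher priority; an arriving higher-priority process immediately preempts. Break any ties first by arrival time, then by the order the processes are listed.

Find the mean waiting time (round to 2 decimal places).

Schedule: | idle 0-2 | 101 2-4 | idle 4-5 | 102 5-6 | 103 6-10 | 104 10-13 | 103 13-19 | 102 19-21 |
Completion: 101=4  102=21  103=19  104=13
Turnaround (C−A): 101=2  102=16  103=13  104=3
Waiting times: 101=0, 102=13, 103=3, 104=0
Average waiting = (0+13+3+0) / 4 = 16/4 = 4.00

4.00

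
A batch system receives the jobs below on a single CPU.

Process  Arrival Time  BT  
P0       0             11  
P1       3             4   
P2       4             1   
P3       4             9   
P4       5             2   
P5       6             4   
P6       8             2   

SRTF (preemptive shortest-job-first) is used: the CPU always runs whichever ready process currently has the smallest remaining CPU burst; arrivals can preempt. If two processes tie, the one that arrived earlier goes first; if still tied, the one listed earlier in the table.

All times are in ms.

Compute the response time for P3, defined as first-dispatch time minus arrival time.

20

Gantt: | P0 0-3 | P1 3-4 | P2 4-5 | P4 5-7 | P1 7-10 | P6 10-12 | P5 12-16 | P0 16-24 | P3 24-33 |
Completion: P0=24  P1=10  P2=5  P3=33  P4=7  P5=16  P6=12
Turnaround (C−A): P0=24  P1=7  P2=1  P3=29  P4=2  P5=10  P6=4
Response(P3) = first start − arrival = 24 − 4 = 20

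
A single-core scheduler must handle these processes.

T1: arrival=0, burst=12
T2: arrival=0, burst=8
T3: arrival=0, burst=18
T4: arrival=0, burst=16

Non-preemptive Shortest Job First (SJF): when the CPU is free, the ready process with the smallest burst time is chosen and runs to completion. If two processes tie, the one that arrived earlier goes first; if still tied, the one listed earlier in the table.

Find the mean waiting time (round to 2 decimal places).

Gantt: | T2 0-8 | T1 8-20 | T4 20-36 | T3 36-54 |
Completion: T1=20  T2=8  T3=54  T4=36
Turnaround (C−A): T1=20  T2=8  T3=54  T4=36
Waiting times: T1=8, T2=0, T3=36, T4=20
Average waiting = (8+0+36+20) / 4 = 64/4 = 16.00

16.00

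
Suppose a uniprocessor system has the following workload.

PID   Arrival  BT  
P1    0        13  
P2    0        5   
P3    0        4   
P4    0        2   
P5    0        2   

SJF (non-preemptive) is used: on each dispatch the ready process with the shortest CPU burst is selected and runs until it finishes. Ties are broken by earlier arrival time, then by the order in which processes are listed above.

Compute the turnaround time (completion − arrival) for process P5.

4

Timeline: | P4 0-2 | P5 2-4 | P3 4-8 | P2 8-13 | P1 13-26 |
Completion: P1=26  P2=13  P3=8  P4=2  P5=4
Turnaround (C−A): P1=26  P2=13  P3=8  P4=2  P5=4
Turnaround(P5) = completion − arrival = 4 − 0 = 4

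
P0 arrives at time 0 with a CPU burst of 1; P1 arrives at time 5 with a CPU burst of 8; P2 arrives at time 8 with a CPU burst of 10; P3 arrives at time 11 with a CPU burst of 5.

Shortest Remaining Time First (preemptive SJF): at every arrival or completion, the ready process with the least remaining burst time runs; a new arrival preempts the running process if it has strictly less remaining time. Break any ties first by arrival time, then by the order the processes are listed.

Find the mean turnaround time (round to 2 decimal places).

9.00

Gantt: | P0 0-1 | idle 1-5 | P1 5-13 | P3 13-18 | P2 18-28 |
Completion: P0=1  P1=13  P2=28  P3=18
Turnaround times: P0=1, P1=8, P2=20, P3=7
Average turnaround = (1+8+20+7) / 4 = 36/4 = 9.00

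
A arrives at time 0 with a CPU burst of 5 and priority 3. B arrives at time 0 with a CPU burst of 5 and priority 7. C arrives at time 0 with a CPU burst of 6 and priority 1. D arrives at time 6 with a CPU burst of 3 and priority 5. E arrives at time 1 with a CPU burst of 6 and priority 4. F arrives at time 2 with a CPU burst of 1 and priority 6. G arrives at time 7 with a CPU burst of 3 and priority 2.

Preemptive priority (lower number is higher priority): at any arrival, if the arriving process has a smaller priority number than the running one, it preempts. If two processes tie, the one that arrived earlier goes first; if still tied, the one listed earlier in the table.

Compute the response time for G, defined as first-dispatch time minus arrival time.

0

Timeline: | C 0-6 | A 6-7 | G 7-10 | A 10-14 | E 14-20 | D 20-23 | F 23-24 | B 24-29 |
Completion: A=14  B=29  C=6  D=23  E=20  F=24  G=10
Turnaround (C−A): A=14  B=29  C=6  D=17  E=19  F=22  G=3
Response(G) = first start − arrival = 7 − 7 = 0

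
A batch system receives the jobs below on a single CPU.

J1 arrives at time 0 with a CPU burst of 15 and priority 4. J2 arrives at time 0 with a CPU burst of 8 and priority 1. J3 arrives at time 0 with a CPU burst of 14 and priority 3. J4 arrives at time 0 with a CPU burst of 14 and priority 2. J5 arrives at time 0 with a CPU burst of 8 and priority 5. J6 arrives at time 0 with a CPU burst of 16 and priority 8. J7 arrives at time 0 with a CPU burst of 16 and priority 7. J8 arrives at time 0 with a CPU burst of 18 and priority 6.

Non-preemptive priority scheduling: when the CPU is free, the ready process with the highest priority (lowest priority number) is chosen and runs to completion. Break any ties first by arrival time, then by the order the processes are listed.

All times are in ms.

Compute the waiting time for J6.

Gantt: | J2 0-8 | J4 8-22 | J3 22-36 | J1 36-51 | J5 51-59 | J8 59-77 | J7 77-93 | J6 93-109 |
Completion: J1=51  J2=8  J3=36  J4=22  J5=59  J6=109  J7=93  J8=77
Waiting(J6) = turnaround − burst = 109 − 16 = 93

93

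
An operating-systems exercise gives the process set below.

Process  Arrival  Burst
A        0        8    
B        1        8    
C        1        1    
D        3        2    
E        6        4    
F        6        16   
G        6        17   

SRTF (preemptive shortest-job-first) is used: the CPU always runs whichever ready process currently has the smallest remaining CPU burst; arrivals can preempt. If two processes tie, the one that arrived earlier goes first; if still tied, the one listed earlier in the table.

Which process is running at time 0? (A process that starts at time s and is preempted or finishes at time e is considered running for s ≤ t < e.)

A

Timeline: | A 0-1 | C 1-2 | A 2-3 | D 3-5 | A 5-6 | E 6-10 | A 10-15 | B 15-23 | F 23-39 | G 39-56 |
Completion: A=15  B=23  C=2  D=5  E=10  F=39  G=56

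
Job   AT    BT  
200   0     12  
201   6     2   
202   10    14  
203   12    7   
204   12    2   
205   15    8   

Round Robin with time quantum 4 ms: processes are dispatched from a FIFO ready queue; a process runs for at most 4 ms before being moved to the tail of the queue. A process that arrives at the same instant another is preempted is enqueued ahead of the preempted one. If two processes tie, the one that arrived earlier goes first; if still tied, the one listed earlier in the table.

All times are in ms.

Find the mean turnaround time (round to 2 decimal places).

18.67

Schedule: | 200 0-8 | 201 8-10 | 200 10-14 | 202 14-18 | 203 18-22 | 204 22-24 | 205 24-28 | 202 28-32 | 203 32-35 | 205 35-39 | 202 39-45 |
Completion: 200=14  201=10  202=45  203=35  204=24  205=39
Turnaround (C−A): 200=14  201=4  202=35  203=23  204=12  205=24
Turnaround times: 200=14, 201=4, 202=35, 203=23, 204=12, 205=24
Average turnaround = (14+4+35+23+12+24) / 6 = 112/6 = 18.67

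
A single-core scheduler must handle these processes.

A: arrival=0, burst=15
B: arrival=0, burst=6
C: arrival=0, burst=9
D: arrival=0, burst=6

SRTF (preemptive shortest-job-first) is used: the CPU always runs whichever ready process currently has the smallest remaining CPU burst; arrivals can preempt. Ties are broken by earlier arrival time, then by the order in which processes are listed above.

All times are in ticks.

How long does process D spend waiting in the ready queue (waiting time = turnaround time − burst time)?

6

Schedule: | B 0-6 | D 6-12 | C 12-21 | A 21-36 |
Completion: A=36  B=6  C=21  D=12
Turnaround (C−A): A=36  B=6  C=21  D=12
Waiting(D) = turnaround − burst = 12 − 6 = 6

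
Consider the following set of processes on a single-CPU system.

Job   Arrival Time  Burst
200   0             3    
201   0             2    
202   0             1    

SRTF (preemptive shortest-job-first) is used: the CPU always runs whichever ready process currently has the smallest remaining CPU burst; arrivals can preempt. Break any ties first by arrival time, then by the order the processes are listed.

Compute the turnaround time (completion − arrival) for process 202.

Gantt: | 202 0-1 | 201 1-3 | 200 3-6 |
Completion: 200=6  201=3  202=1
Turnaround(202) = completion − arrival = 1 − 0 = 1

1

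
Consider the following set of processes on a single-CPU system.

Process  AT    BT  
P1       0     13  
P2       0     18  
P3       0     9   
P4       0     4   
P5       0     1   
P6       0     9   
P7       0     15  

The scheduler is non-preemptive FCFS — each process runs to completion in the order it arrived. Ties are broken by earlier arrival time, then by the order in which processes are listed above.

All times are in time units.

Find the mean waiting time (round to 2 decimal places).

32.43

Gantt: | P1 0-13 | P2 13-31 | P3 31-40 | P4 40-44 | P5 44-45 | P6 45-54 | P7 54-69 |
Completion: P1=13  P2=31  P3=40  P4=44  P5=45  P6=54  P7=69
Waiting times: P1=0, P2=13, P3=31, P4=40, P5=44, P6=45, P7=54
Average waiting = (0+13+31+40+44+45+54) / 7 = 227/7 = 32.43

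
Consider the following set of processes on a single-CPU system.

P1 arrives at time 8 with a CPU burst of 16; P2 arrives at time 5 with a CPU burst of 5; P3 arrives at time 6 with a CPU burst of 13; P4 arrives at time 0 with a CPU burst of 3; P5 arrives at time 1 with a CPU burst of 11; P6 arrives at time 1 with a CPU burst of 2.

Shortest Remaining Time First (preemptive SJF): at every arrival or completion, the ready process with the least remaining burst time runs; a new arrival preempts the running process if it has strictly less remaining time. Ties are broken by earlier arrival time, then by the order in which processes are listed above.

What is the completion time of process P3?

Gantt: | P4 0-3 | P6 3-5 | P2 5-10 | P5 10-21 | P3 21-34 | P1 34-50 |
Completion: P1=50  P2=10  P3=34  P4=3  P5=21  P6=5
Turnaround (C−A): P1=42  P2=5  P3=28  P4=3  P5=20  P6=4

34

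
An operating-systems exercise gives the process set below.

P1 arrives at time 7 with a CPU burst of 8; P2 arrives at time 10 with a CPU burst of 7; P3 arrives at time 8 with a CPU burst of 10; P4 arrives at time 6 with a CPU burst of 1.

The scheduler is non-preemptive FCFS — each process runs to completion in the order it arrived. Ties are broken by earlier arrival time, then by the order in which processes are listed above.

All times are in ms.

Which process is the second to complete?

Schedule: | idle 0-6 | P4 6-7 | P1 7-15 | P3 15-25 | P2 25-32 |
Completion: P1=15  P2=32  P3=25  P4=7
Turnaround (C−A): P1=8  P2=22  P3=17  P4=1
Finish order: P4 → P1 → P3 → P2

P1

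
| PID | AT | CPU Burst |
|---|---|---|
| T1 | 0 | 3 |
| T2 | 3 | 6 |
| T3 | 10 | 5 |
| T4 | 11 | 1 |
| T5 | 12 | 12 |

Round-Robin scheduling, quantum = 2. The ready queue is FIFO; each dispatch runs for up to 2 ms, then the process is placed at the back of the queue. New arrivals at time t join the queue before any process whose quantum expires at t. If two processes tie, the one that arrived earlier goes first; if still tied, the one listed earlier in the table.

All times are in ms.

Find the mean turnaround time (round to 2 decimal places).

Gantt: | T1 0-3 | T2 3-9 | idle 9-10 | T3 10-12 | T4 12-13 | T5 13-15 | T3 15-17 | T5 17-19 | T3 19-20 | T5 20-28 |
Completion: T1=3  T2=9  T3=20  T4=13  T5=28
Turnaround (C−A): T1=3  T2=6  T3=10  T4=2  T5=16
Turnaround times: T1=3, T2=6, T3=10, T4=2, T5=16
Average turnaround = (3+6+10+2+16) / 5 = 37/5 = 7.40

7.40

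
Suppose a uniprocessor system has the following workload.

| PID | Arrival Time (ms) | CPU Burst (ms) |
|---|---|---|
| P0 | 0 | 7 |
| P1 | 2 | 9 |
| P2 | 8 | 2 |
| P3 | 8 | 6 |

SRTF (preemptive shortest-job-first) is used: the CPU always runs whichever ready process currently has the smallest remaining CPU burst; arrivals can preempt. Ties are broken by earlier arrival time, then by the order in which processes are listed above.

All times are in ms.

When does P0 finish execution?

7

Schedule: | P0 0-7 | P1 7-8 | P2 8-10 | P3 10-16 | P1 16-24 |
Completion: P0=7  P1=24  P2=10  P3=16
Turnaround (C−A): P0=7  P1=22  P2=2  P3=8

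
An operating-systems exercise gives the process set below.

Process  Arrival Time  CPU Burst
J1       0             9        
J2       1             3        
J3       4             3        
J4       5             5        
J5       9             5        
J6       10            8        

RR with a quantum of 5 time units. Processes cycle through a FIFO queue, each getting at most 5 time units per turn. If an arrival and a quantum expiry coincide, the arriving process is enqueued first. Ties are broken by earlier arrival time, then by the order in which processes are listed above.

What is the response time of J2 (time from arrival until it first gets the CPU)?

4

Gantt: | J1 0-5 | J2 5-8 | J3 8-11 | J4 11-16 | J1 16-20 | J5 20-25 | J6 25-33 |
Completion: J1=20  J2=8  J3=11  J4=16  J5=25  J6=33
Response(J2) = first start − arrival = 5 − 1 = 4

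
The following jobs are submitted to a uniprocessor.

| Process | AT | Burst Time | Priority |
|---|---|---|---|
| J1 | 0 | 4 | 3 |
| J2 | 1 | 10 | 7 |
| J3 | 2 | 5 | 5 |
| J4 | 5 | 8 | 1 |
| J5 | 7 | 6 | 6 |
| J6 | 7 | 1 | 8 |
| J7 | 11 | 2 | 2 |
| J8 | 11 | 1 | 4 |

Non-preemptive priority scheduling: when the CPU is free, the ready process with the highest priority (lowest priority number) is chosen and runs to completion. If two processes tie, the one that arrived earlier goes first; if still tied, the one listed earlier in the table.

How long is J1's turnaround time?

4

Gantt: | J1 0-4 | J3 4-9 | J4 9-17 | J7 17-19 | J8 19-20 | J5 20-26 | J2 26-36 | J6 36-37 |
Completion: J1=4  J2=36  J3=9  J4=17  J5=26  J6=37  J7=19  J8=20
Turnaround(J1) = completion − arrival = 4 − 0 = 4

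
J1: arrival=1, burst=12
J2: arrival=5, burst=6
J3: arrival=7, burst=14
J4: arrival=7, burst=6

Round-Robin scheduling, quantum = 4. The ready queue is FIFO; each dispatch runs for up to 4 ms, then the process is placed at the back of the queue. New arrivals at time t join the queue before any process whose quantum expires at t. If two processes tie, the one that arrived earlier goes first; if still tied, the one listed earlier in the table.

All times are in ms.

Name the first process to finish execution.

J2

Timeline: | idle 0-1 | J1 1-5 | J2 5-9 | J1 9-13 | J3 13-17 | J4 17-21 | J2 21-23 | J1 23-27 | J3 27-31 | J4 31-33 | J3 33-39 |
Completion: J1=27  J2=23  J3=39  J4=33
Finish order: J2 → J1 → J4 → J3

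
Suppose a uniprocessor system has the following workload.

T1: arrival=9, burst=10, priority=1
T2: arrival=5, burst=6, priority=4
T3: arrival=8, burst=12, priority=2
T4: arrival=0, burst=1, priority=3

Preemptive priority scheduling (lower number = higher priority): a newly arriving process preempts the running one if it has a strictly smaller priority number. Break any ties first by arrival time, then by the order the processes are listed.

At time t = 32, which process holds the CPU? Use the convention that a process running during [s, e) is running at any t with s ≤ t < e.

Schedule: | T4 0-1 | idle 1-5 | T2 5-8 | T3 8-9 | T1 9-19 | T3 19-30 | T2 30-33 |
Completion: T1=19  T2=33  T3=30  T4=1
Turnaround (C−A): T1=10  T2=28  T3=22  T4=1

T2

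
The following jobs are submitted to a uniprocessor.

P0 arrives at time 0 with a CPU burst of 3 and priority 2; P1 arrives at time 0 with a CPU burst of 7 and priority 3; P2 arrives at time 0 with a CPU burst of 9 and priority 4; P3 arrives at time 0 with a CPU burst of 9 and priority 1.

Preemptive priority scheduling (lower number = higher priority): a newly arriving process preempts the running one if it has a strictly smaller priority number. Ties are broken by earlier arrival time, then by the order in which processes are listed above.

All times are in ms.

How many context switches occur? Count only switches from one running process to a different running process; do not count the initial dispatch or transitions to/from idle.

Timeline: | P3 0-9 | P0 9-12 | P1 12-19 | P2 19-28 |
Completion: P0=12  P1=19  P2=28  P3=9
Turnaround (C−A): P0=12  P1=19  P2=28  P3=9

3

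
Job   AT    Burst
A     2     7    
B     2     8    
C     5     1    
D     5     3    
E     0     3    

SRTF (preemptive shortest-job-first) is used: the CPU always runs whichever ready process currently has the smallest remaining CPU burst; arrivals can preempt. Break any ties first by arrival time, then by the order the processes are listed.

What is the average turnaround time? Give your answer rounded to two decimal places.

8.00

Schedule: | E 0-3 | A 3-5 | C 5-6 | D 6-9 | A 9-14 | B 14-22 |
Completion: A=14  B=22  C=6  D=9  E=3
Turnaround times: A=12, B=20, C=1, D=4, E=3
Average turnaround = (12+20+1+4+3) / 5 = 40/5 = 8.00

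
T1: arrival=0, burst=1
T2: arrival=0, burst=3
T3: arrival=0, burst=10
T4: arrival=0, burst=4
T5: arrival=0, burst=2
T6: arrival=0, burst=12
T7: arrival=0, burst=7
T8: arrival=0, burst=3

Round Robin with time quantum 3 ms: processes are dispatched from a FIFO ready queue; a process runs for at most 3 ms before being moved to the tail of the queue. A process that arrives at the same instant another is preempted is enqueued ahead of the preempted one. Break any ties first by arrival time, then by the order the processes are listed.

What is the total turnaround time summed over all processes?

182

Timeline: | T1 0-1 | T2 1-4 | T3 4-7 | T4 7-10 | T5 10-12 | T6 12-15 | T7 15-18 | T8 18-21 | T3 21-24 | T4 24-25 | T6 25-28 | T7 28-31 | T3 31-34 | T6 34-37 | T7 37-38 | T3 38-39 | T6 39-42 |
Completion: T1=1  T2=4  T3=39  T4=25  T5=12  T6=42  T7=38  T8=21
Turnaround = completion − arrival: T1=1, T2=4, T3=39, T4=25, T5=12, T6=42, T7=38, T8=21
Total turnaround = 1 + 4 + 39 + 25 + 12 + 42 + 38 + 21 = 182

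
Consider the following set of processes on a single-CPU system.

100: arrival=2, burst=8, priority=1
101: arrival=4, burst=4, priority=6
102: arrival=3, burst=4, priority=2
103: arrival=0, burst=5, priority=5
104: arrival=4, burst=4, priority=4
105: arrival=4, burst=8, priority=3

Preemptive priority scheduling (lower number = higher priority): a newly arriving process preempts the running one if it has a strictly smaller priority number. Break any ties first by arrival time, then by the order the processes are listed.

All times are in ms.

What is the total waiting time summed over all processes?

84

Timeline: | 103 0-2 | 100 2-10 | 102 10-14 | 105 14-22 | 104 22-26 | 103 26-29 | 101 29-33 |
Completion: 100=10  101=33  102=14  103=29  104=26  105=22
Turnaround (C−A): 100=8  101=29  102=11  103=29  104=22  105=18
Waiting = turnaround − burst: 100=0, 101=25, 102=7, 103=24, 104=18, 105=10
Total waiting = 0 + 25 + 7 + 24 + 18 + 10 = 84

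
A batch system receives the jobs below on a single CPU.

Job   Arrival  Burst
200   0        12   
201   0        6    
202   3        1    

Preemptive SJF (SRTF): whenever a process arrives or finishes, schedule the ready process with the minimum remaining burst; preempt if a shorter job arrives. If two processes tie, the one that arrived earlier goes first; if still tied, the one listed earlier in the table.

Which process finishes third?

Schedule: | 201 0-3 | 202 3-4 | 201 4-7 | 200 7-19 |
Completion: 200=19  201=7  202=4
Finish order: 202 → 201 → 200

200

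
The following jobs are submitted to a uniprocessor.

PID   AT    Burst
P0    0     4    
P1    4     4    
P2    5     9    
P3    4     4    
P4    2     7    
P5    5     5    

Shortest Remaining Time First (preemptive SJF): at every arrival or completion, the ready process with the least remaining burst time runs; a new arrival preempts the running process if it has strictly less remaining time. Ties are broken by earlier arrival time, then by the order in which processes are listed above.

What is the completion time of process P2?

Gantt: | P0 0-4 | P1 4-8 | P3 8-12 | P5 12-17 | P4 17-24 | P2 24-33 |
Completion: P0=4  P1=8  P2=33  P3=12  P4=24  P5=17
Turnaround (C−A): P0=4  P1=4  P2=28  P3=8  P4=22  P5=12

33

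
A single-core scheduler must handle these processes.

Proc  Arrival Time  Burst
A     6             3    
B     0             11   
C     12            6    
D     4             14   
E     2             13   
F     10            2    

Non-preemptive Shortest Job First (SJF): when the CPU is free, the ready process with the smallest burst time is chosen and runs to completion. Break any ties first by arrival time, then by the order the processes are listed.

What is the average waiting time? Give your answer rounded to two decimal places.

Schedule: | B 0-11 | F 11-13 | A 13-16 | C 16-22 | E 22-35 | D 35-49 |
Completion: A=16  B=11  C=22  D=49  E=35  F=13
Turnaround (C−A): A=10  B=11  C=10  D=45  E=33  F=3
Waiting times: A=7, B=0, C=4, D=31, E=20, F=1
Average waiting = (7+0+4+31+20+1) / 6 = 63/6 = 10.50

10.50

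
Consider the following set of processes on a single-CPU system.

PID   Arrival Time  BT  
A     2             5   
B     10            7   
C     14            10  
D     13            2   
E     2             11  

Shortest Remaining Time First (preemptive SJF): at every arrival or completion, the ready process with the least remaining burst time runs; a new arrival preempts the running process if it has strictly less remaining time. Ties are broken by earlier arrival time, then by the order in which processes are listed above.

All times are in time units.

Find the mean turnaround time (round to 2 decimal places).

12.80

Timeline: | idle 0-2 | A 2-7 | E 7-10 | B 10-13 | D 13-15 | B 15-19 | E 19-27 | C 27-37 |
Completion: A=7  B=19  C=37  D=15  E=27
Turnaround (C−A): A=5  B=9  C=23  D=2  E=25
Turnaround times: A=5, B=9, C=23, D=2, E=25
Average turnaround = (5+9+23+2+25) / 5 = 64/5 = 12.80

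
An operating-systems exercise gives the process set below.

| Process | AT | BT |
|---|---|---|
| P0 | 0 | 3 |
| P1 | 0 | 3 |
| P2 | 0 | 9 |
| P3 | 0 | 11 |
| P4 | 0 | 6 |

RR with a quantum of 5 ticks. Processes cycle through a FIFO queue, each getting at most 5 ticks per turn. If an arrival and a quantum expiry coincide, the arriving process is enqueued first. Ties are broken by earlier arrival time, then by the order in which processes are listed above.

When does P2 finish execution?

25

Timeline: | P0 0-3 | P1 3-6 | P2 6-11 | P3 11-16 | P4 16-21 | P2 21-25 | P3 25-30 | P4 30-31 | P3 31-32 |
Completion: P0=3  P1=6  P2=25  P3=32  P4=31
Turnaround (C−A): P0=3  P1=6  P2=25  P3=32  P4=31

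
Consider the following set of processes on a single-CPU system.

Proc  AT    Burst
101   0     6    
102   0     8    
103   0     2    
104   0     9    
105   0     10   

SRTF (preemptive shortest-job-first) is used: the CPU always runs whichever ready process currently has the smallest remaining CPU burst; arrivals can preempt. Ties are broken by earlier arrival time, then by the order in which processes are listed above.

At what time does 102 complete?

16

Timeline: | 103 0-2 | 101 2-8 | 102 8-16 | 104 16-25 | 105 25-35 |
Completion: 101=8  102=16  103=2  104=25  105=35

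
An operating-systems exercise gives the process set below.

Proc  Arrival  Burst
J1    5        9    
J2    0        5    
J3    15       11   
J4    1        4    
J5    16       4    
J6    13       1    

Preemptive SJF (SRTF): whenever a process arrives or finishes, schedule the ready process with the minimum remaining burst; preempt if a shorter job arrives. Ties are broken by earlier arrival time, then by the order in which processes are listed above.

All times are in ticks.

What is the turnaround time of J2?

Schedule: | J2 0-5 | J4 5-9 | J1 9-13 | J6 13-14 | J1 14-19 | J5 19-23 | J3 23-34 |
Completion: J1=19  J2=5  J3=34  J4=9  J5=23  J6=14
Turnaround(J2) = completion − arrival = 5 − 0 = 5

5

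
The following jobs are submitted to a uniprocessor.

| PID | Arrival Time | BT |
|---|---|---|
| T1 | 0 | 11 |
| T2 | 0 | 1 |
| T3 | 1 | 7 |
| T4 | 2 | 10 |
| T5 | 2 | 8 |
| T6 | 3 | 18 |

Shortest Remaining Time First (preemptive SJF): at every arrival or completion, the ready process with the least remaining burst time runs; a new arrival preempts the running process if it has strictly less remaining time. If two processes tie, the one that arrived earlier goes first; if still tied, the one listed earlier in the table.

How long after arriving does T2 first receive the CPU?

Gantt: | T2 0-1 | T3 1-8 | T5 8-16 | T4 16-26 | T1 26-37 | T6 37-55 |
Completion: T1=37  T2=1  T3=8  T4=26  T5=16  T6=55
Turnaround (C−A): T1=37  T2=1  T3=7  T4=24  T5=14  T6=52
Response(T2) = first start − arrival = 0 − 0 = 0

0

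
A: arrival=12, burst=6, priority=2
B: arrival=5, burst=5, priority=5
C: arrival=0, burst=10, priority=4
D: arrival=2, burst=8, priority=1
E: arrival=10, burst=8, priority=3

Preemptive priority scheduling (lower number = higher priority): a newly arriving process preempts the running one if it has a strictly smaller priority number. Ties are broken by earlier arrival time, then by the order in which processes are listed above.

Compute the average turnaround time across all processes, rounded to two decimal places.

Gantt: | C 0-2 | D 2-10 | E 10-12 | A 12-18 | E 18-24 | C 24-32 | B 32-37 |
Completion: A=18  B=37  C=32  D=10  E=24
Turnaround (C−A): A=6  B=32  C=32  D=8  E=14
Turnaround times: A=6, B=32, C=32, D=8, E=14
Average turnaround = (6+32+32+8+14) / 5 = 92/5 = 18.40

18.40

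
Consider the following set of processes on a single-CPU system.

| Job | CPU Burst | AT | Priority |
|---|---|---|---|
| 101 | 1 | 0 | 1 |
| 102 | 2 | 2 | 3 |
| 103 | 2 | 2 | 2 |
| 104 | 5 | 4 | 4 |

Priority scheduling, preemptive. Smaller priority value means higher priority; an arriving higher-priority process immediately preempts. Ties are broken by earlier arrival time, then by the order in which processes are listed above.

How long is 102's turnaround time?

4

Gantt: | 101 0-1 | idle 1-2 | 103 2-4 | 102 4-6 | 104 6-11 |
Completion: 101=1  102=6  103=4  104=11
Turnaround (C−A): 101=1  102=4  103=2  104=7
Turnaround(102) = completion − arrival = 6 − 2 = 4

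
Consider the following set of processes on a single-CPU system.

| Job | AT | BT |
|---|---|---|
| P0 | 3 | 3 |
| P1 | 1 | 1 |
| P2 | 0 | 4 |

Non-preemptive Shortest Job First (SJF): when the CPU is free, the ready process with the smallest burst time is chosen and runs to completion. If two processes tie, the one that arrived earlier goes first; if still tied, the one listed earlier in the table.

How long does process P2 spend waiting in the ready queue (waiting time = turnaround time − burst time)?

Timeline: | P2 0-4 | P1 4-5 | P0 5-8 |
Completion: P0=8  P1=5  P2=4
Waiting(P2) = turnaround − burst = 4 − 4 = 0

0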